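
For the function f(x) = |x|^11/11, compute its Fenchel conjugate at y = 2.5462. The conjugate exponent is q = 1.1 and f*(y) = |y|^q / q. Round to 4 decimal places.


The conjugate exponent q satisfies 1/p + 1/q = 1.
p = 11, so q = 11/(11 - 1) = 1.1
|y|^q = 2.5462^1.1 = 2.7956
f*(2.5462) = 2.7956 / 1.1 = 2.5415


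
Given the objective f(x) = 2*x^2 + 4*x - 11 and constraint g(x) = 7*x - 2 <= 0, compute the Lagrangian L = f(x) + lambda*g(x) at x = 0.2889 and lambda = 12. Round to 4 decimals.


Step 1: Evaluate f(x).
f(0.2889) = 2*0.2889^2 + 4*0.2889 - 11 = -9.6775
Step 2: Evaluate g(x).
g(0.2889) = 7*0.2889 - 2 = 0.0223
Step 3: Compute Lagrangian.
L = -9.6775 + 12*0.0223 = -9.4099


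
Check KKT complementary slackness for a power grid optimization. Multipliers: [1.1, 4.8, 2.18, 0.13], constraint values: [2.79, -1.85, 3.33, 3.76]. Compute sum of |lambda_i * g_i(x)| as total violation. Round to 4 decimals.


KKT complementary slackness check:
lambda_1 * g_1 = 1.1 * 2.79 = 3.069
lambda_2 * g_2 = 4.8 * -1.85 = -8.88
lambda_3 * g_3 = 2.18 * 3.33 = 7.2594
lambda_4 * g_4 = 0.13 * 3.76 = 0.4888
Total violation = 3.069 + 8.88 + 7.2594 + 0.4888 = 19.6972


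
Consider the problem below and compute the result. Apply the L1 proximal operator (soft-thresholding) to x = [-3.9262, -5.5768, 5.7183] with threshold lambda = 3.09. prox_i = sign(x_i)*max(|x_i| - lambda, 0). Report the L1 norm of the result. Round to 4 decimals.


Soft-thresholding with lambda = 3.09:
prox(-3.9262) = sign(-3.9262)*max(|-3.9262| - 3.09, 0) = -0.8362
prox(-5.5768) = sign(-5.5768)*max(|-5.5768| - 3.09, 0) = -2.4868
prox(5.7183) = sign(5.7183)*max(|5.7183| - 3.09, 0) = 2.6283
prox(x) = [-0.8362, -2.4868, 2.6283]
||prox(x)||_1 = 0.8362 + 2.4868 + 2.6283 = 5.9513


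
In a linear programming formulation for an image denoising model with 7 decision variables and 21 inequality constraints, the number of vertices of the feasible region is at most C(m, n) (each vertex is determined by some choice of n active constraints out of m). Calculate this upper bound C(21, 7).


Each vertex corresponds to some choice of n active constraints out of m, so the number of vertices is at most C(m, n) = m! / (n!(m-n)!).
m = 21, n = 7
Numerator: 21 * 20 * 19 * 18 * 17 * 16 * 15
Denominator: 7! = 5040
C(21, 7) = 116280


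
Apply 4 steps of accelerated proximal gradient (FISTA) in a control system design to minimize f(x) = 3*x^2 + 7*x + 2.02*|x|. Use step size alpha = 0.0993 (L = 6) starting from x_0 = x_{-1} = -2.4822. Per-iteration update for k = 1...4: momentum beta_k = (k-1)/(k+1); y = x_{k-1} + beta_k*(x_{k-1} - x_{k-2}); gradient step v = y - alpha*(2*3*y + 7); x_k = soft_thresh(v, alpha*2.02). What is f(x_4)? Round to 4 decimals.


FISTA on f(x) = 3*x^2 + 7*x + 2.02*|x|
L = 6, alpha = 0.0993
Iteration 1: beta = 0.0, y = -2.4822 + 0.0*(-2.4822 + 2.4822) = -2.4822
  grad(y) = -7.8932, v = y - alpha*grad = -1.6984
  prox(v) = soft_thresh(-1.6984, 0.2006) = -1.4978
Iteration 2: beta = 0.3333, y = -1.4978 + 0.3333*(-1.4978 + 2.4822) = -1.1697
  grad(y) = -0.0182, v = y - alpha*grad = -1.1679
  prox(v) = soft_thresh(-1.1679, 0.2006) = -0.9673
Iteration 3: beta = 0.5, y = -0.9673 + 0.5*(-0.9673 + 1.4978) = -0.702
  grad(y) = 2.7877, v = y - alpha*grad = -0.9789
  prox(v) = soft_thresh(-0.9789, 0.2006) = -0.7783
Iteration 4: beta = 0.6, y = -0.7783 + 0.6*(-0.7783 + 0.9673) = -0.6649
  grad(y) = 3.0108, v = y - alpha*grad = -0.9638
  prox(v) = soft_thresh(-0.9638, 0.2006) = -0.7633
f(x_4) = 3*(-0.7633)^2 + 7*(-0.7633) + 2.02*|-0.7633| = -2.0533


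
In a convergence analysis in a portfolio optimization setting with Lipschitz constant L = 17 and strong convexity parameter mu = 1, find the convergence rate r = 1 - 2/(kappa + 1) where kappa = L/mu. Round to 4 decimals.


Step 1: Compute the condition number.
kappa = L/mu = 17/1 = 17.0
Step 2: Compute the convergence rate.
r = 1 - 2/(kappa + 1) = 1 - 2*mu/(L + mu) = (L - mu)/(L + mu) = 16/18 = 0.8889


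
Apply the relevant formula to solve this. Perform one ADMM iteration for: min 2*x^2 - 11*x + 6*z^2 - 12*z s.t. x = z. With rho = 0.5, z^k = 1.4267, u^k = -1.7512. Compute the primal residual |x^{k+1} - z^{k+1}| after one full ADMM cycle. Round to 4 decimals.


ADMM iteration with rho = 0.5, z^k = 1.4267, u^k = -1.7512
Step 1: x-update.
Minimize 2*x^2 - 11*x + (0.5/2)*(x - 1.4267 - 1.7512)^2
FOC: (2*2 + 0.5)*x = 11 + 0.5*(1.4267 + 1.7512)
x^{k+1} = 2.7975
Step 2: z-update.
Minimize 6*z^2 - 12*z + (0.5/2)*(2.7975 - z - 1.7512)^2
FOC: (2*6 + 0.5)*z = 12 + 0.5*(2.7975 - 1.7512)
z^{k+1} = 1.0019
Step 3: u-update.
u^{k+1} = -1.7512 + 2.7975 - 1.0019 = 0.0445
Step 4: Primal residual = |2.7975 - 1.0019| = 1.7957


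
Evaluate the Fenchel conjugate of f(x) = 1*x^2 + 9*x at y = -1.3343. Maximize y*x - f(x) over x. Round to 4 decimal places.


f*(y) = sup_x {y*x - a*x^2 - b*x} = sup_x {(y-b)*x - a*x^2}
FOC: (y - b) - 2a*x = 0 => x* = (y - b)/(2a)
x* = (-1.3343 - 9)/(2*1) = -5.1672
f*(-1.3343) = (y-b)^2/(4a) = (-1.3343 - 9)^2/(4*1)
= 106.7978/4 = 26.6994


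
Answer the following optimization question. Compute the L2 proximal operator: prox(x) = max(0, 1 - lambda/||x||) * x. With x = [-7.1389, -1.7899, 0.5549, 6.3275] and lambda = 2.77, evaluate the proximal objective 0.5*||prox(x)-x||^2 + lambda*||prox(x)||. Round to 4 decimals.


Step 1: Compute ||x||.
||x|| = 9.7218
Step 2: Compute scaling factor.
scale = max(0, 1 - 2.77/9.7218) = 0.7151
Step 3: prox(x) = [-5.1048, -1.2799, 0.3968, 4.5246]
||prox(x)|| = 6.9518
Step 4: Proximal objective.
0.5*||prox-x||^2 = 3.8365
lambda*||prox|| = 19.2565
Total = 23.0929


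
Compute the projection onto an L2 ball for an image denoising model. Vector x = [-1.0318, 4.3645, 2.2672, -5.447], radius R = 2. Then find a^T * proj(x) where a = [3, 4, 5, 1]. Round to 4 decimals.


Step 1: Compute ||x|| (intermediates to 6 decimals).
||x|| = sqrt((-1.0318)^2 + 4.3645^2 + 2.2672^2 + (-5.447)^2) = 7.411037
Step 2: Project.
Since ||x|| > R, scale = R/||x|| = 2/7.411037 = 0.269868, proj(x) = scale * x
proj(x) = [-0.27845, 1.177839, 0.611845, -1.469971]
Step 3: Dot product.
a^T * proj(x) = 3*(-0.27845) + 4*1.177839 + 5*0.611845 + 1*(-1.469971) = 5.4653


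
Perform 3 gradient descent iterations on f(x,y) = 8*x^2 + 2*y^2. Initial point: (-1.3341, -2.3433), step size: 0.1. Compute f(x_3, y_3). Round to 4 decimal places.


Gradient descent on f(x,y) = 8*x^2 + 2*y^2.
Starting point: (-1.3341, -2.3433), alpha = 0.1
Step 1: grad_x = 2*8*-1.3341 = -21.3456, grad_y = 2*2*-2.3433 = -9.3732
  x_1 = -1.3341 - 0.1*-21.3456 = 0.8005
  y_1 = -2.3433 - 0.1*-9.3732 = -1.406
Step 2: grad_x = 2*8*0.8005 = 12.8074, grad_y = 2*2*-1.406 = -5.6239
  x_2 = 0.8005 - 0.1*12.8074 = -0.4803
  y_2 = -1.406 - 0.1*-5.6239 = -0.8436
Step 3: grad_x = 2*8*-0.4803 = -7.6844, grad_y = 2*2*-0.8436 = -3.3744
  x_3 = -0.4803 - 0.1*-7.6844 = 0.2882
  y_3 = -0.8436 - 0.1*-3.3744 = -0.5062
f(0.2882, -0.5062) = 8*0.2882^2 + 2*(-0.5062)^2 = 1.1767


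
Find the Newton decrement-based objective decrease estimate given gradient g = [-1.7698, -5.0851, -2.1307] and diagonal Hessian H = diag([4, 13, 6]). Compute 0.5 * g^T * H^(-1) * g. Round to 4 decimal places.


Step 1: H is diagonal, so H^(-1) * g = [-0.4425, -0.3912, -0.3551].
Step 2: g^T H^(-1) g = sum_i g_i^2 / H_ii
  = (-1.7698)^2/4 + (-5.0851)^2/13 + (-2.1307)^2/6
  = 0.783 + 1.9891 + 0.7566 = 3.5288
Step 3: Objective decrease = 0.5 * g^T H^(-1) g = 1.7644


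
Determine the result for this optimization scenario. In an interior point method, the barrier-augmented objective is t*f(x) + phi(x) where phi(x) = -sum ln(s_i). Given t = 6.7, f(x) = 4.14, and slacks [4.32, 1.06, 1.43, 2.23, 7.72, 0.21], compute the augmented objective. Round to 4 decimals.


Step 1: Compute log-barrier.
ln values: [1.4633, 0.0583, 0.3577, 0.802, 2.0438, -1.5606]
phi = -(1.4633 + 0.0583 + 0.3577 + 0.802 + 2.0438 - 1.5606) = -3.1644
Step 2: Compute augmented objective.
t*f(x) = 6.7*4.14 = 27.738
Total = 27.738 - 3.1644 = 24.5736


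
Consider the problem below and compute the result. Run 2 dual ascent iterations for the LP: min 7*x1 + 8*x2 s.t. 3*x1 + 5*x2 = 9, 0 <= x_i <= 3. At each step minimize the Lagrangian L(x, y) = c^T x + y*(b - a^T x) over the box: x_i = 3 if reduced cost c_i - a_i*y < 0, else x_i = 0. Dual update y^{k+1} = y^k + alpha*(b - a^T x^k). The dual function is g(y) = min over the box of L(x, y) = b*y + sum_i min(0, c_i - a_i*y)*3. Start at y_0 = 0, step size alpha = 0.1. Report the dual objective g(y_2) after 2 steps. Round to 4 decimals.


Dual ascent for LP: min 7*x1 + 8*x2, 3*x1 + 5*x2 = 9, 0 <= x_i <= 3
Step 1: y^k = 0.0, reduced costs: (7.0, 8.0)
  x^k = (0.0, 0.0), subgradient = b - a^T x = 9.0
  y^{k+1} = 0.0 + 0.1*9.0 = 0.9
Step 2: y^k = 0.9, reduced costs: (4.3, 3.5)
  x^k = (0.0, 0.0), subgradient = b - a^T x = 9.0
  y^{k+1} = 0.9 + 0.1*9.0 = 1.8
Dual objective at y_2 = 1.8: reduced costs (1.6, -1.0), box minimizer x = (0.0, 3.0)
g(y_2) = b*y + (c1 - a1*y)*x1 + (c2 - a2*y)*x2 = 9*1.8 + 1.6*0.0 + (-1.0)*3.0 = 16.2 + 0.0 - 3.0 = 13.2


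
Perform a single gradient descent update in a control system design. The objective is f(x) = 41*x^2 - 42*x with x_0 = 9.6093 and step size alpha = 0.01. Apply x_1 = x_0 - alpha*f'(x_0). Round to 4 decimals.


We compute the gradient at x_0 and apply the update.
f'(x) = 82*x - 42
f'(9.6093) = 82*9.6093 - 42 = 745.9626
x_1 = 9.6093 - 0.01*745.9626 = 2.1497


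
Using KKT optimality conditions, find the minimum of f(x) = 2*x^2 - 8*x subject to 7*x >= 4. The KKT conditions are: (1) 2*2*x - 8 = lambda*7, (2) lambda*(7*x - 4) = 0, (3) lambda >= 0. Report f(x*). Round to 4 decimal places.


Step 1: Try lambda = 0 (constraint inactive).
Stationarity: 2*2*x - 8 = 0
x* = 8/(2*2) = 2.0
Check constraint: 7*2.0 = 14.0 >= 4 -- satisfied.
Step 2: Compute optimal value.
f(x*) = 2*2.0^2 - 8*2.0 = -8.0


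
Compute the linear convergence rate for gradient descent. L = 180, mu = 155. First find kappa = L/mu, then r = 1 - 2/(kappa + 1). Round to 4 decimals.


Step 1: Compute the condition number.
kappa = L/mu = 180/155 = 1.1613
Step 2: Compute the convergence rate.
r = 1 - 2/(kappa + 1) = 1 - 2*mu/(L + mu) = (L - mu)/(L + mu) = 25/335 = 0.0746


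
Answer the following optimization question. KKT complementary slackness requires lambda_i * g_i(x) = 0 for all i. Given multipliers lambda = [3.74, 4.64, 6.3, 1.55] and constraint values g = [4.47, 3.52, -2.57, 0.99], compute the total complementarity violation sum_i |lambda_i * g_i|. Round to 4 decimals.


KKT complementary slackness check:
lambda_1 * g_1 = 3.74 * 4.47 = 16.7178
lambda_2 * g_2 = 4.64 * 3.52 = 16.3328
lambda_3 * g_3 = 6.3 * -2.57 = -16.191
lambda_4 * g_4 = 1.55 * 0.99 = 1.5345
Total violation = 16.7178 + 16.3328 + 16.191 + 1.5345 = 50.7761


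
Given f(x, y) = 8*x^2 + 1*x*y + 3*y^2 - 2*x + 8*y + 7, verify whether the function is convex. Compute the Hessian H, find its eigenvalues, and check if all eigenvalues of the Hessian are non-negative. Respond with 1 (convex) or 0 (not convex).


The Hessian of f(x,y) = 8*x^2 + 1*x*y + 3*y^2 - 2*x + 8*y + 7 is:
H = [[16, 1], [1, 6]]
Trace = 16 + 6 = 22
Determinant = 16*6 - (1)^2 = 95
Discriminant = (22)^2 - 4*95 = 104.0
Eigenvalues: lambda_1 = 5.901, lambda_2 = 16.099
The function is convex.

1


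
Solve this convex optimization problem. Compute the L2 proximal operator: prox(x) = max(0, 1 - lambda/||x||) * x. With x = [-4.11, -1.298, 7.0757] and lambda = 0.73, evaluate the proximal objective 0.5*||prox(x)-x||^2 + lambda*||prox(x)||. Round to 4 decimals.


Step 1: Compute ||x||.
||x|| = 8.2851
Step 2: Compute scaling factor.
scale = max(0, 1 - 0.73/8.2851) = 0.9119
Step 3: prox(x) = [-3.7479, -1.1836, 6.4523]
||prox(x)|| = 7.5551
Step 4: Proximal objective.
0.5*||prox-x||^2 = 0.2665
lambda*||prox|| = 5.5152
Total = 5.7817


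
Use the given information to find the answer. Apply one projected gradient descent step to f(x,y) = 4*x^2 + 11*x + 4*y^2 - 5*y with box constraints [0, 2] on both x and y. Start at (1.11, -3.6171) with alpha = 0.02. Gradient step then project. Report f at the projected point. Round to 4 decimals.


Step 1: Compute gradient at (1.11, -3.6171).
grad_x = 2*4*1.11 + 11 = 19.88
grad_y = 2*4*-3.6171 - 5 = -33.9368
Step 2: Gradient step.
x_raw = 1.11 - 0.02*19.88 = 0.7124
y_raw = -3.6171 - 0.02*-33.9368 = -2.9384
Step 3: Project onto [0, 2].
x_proj = clip(0.7124) = 0.7124
y_proj = clip(-2.9384) = 0.0
Step 4: Evaluate f.
f(0.7124, 0.0) = 9.8665


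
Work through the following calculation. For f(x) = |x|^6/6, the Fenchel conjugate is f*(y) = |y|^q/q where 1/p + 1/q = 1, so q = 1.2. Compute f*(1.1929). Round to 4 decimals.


The conjugate exponent q satisfies 1/p + 1/q = 1.
p = 6, so q = 6/(6 - 1) = 1.2
|y|^q = 1.1929^1.2 = 1.2357
f*(1.1929) = 1.2357 / 1.2 = 1.0298


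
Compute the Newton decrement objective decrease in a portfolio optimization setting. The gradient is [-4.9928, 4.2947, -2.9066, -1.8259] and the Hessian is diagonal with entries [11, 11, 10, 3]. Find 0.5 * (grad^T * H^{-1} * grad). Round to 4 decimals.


Step 1: H is diagonal, so H^(-1) * g = [-0.4539, 0.3904, -0.2907, -0.6086].
Step 2: g^T H^(-1) g = sum_i g_i^2 / H_ii
  = (-4.9928)^2/11 + (4.2947)^2/11 + (-2.9066)^2/10 + (-1.8259)^2/3
  = 2.2662 + 1.6768 + 0.8448 + 1.1113 = 5.8991
Step 3: Objective decrease = 0.5 * g^T H^(-1) g = 2.9495


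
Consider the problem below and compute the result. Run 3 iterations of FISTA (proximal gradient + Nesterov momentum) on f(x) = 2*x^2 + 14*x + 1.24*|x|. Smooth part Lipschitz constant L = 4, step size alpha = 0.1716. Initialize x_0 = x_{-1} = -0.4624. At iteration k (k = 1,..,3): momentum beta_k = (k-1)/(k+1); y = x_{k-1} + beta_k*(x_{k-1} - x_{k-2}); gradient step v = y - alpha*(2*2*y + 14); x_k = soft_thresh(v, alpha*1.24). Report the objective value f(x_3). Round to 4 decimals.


FISTA on f(x) = 2*x^2 + 14*x + 1.24*|x|
L = 4, alpha = 0.1716
Iteration 1: beta = 0.0, y = -0.4624 + 0.0*(-0.4624 + 0.4624) = -0.4624
  grad(y) = 12.1504, v = y - alpha*grad = -2.5474
  prox(v) = soft_thresh(-2.5474, 0.2128) = -2.3346
Iteration 2: beta = 0.3333, y = -2.3346 + 0.3333*(-2.3346 + 0.4624) = -2.9587
  grad(y) = 2.1652, v = y - alpha*grad = -3.3302
  prox(v) = soft_thresh(-3.3302, 0.2128) = -3.1175
Iteration 3: beta = 0.5, y = -3.1175 + 0.5*(-3.1175 + 2.3346) = -3.5089
  grad(y) = -0.0355, v = y - alpha*grad = -3.5028
  prox(v) = soft_thresh(-3.5028, 0.2128) = -3.29
f(x_3) = 2*(-3.29)^2 + 14*(-3.29) + 1.24*|-3.29| = -20.3322


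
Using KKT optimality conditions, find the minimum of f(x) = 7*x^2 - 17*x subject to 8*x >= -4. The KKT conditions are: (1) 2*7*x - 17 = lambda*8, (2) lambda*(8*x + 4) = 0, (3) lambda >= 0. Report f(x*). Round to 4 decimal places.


Step 1: Try lambda = 0 (constraint inactive).
Stationarity: 2*7*x - 17 = 0
x* = 17/(2*7) = 17/14 = 1.2143 (rounded; the exact value 17/14 is used below)
Check constraint: 8*1.2143 = 9.7144 >= -4 -- satisfied.
Step 2: Compute optimal value.
f(x*) = 7*(17/14)^2 - 17*(17/14) = -10.3214


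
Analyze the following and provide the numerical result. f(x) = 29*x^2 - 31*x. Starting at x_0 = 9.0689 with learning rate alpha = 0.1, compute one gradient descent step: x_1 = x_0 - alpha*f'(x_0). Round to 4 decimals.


We compute the gradient at x_0 and apply the update.
f'(x) = 58*x - 31
f'(9.0689) = 58*9.0689 - 31 = 494.9962
x_1 = 9.0689 - 0.1*494.9962 = -40.4307


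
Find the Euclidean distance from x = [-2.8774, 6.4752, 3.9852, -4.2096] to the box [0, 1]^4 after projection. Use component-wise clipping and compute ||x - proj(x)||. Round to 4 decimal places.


Project each component onto [0, 1].
clip(-2.8774) = 0.0, clip(6.4752) = 1.0, clip(3.9852) = 1.0, clip(-4.2096) = 0.0
Projection = [0.0, 1.0, 1.0, 0.0]
Squared diffs: [8.2794, 29.9778, 8.9114, 17.7207]
Distance = sqrt(64.8893) = 8.0554


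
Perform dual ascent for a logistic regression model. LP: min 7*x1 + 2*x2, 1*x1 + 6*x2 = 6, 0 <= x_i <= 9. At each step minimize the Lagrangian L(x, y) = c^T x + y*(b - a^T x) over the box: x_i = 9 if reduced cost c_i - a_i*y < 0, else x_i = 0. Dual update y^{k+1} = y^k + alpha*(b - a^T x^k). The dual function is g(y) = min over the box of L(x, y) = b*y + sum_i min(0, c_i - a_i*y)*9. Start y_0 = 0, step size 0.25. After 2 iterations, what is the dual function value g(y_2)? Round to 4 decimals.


Dual ascent for LP: min 7*x1 + 2*x2, 1*x1 + 6*x2 = 6, 0 <= x_i <= 9
Step 1: y^k = 0.0, reduced costs: (7.0, 2.0)
  x^k = (0.0, 0.0), subgradient = b - a^T x = 6.0
  y^{k+1} = 0.0 + 0.25*6.0 = 1.5
Step 2: y^k = 1.5, reduced costs: (5.5, -7.0)
  x^k = (0.0, 9.0), subgradient = b - a^T x = -48.0
  y^{k+1} = 1.5 + 0.25*-48.0 = -10.5
Dual objective at y_2 = -10.5: reduced costs (17.5, 65.0), box minimizer x = (0.0, 0.0)
g(y_2) = b*y + (c1 - a1*y)*x1 + (c2 - a2*y)*x2 = 6*(-10.5) + 17.5*0.0 + 65.0*0.0 = -63.0 + 0.0 + 0.0 = -63.0


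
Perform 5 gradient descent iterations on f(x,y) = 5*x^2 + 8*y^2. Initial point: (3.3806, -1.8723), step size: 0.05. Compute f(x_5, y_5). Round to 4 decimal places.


Gradient descent on f(x,y) = 5*x^2 + 8*y^2.
Starting point: (3.3806, -1.8723), alpha = 0.05
Step 1: grad_x = 2*5*3.3806 = 33.806, grad_y = 2*8*-1.8723 = -29.9568
  x_1 = 3.3806 - 0.05*33.806 = 1.6903
  y_1 = -1.8723 - 0.05*-29.9568 = -0.3745
Step 2: grad_x = 2*5*1.6903 = 16.903, grad_y = 2*8*-0.3745 = -5.9914
  x_2 = 1.6903 - 0.05*16.903 = 0.8452
  y_2 = -0.3745 - 0.05*-5.9914 = -0.0749
Step 3: grad_x = 2*5*0.8452 = 8.4515, grad_y = 2*8*-0.0749 = -1.1983
  x_3 = 0.8452 - 0.05*8.4515 = 0.4226
  y_3 = -0.0749 - 0.05*-1.1983 = -0.015
Step 4: grad_x = 2*5*0.4226 = 4.2258, grad_y = 2*8*-0.015 = -0.2397
  x_4 = 0.4226 - 0.05*4.2258 = 0.2113
  y_4 = -0.015 - 0.05*-0.2397 = -0.003
Step 5: grad_x = 2*5*0.2113 = 2.1129, grad_y = 2*8*-0.003 = -0.0479
  x_5 = 0.2113 - 0.05*2.1129 = 0.1056
  y_5 = -0.003 - 0.05*-0.0479 = -0.0006
f(0.1056, -0.0006) = 5*0.1056^2 + 8*(-0.0006)^2 = 0.0558


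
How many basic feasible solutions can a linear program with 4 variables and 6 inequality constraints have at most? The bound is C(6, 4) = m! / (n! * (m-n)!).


Each vertex corresponds to some choice of n active constraints out of m, so the number of vertices is at most C(m, n) = m! / (n!(m-n)!).
m = 6, n = 4
Numerator: 6 * 5 * 4 * 3
Denominator: 4! = 24
C(6, 4) = 15


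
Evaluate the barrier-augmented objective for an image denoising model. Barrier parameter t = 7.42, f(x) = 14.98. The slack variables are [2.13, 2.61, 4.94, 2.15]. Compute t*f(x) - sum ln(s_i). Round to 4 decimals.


Step 1: Compute log-barrier.
ln values: [0.7561, 0.9594, 1.5974, 0.7655]
phi = -(0.7561 + 0.9594 + 1.5974 + 0.7655) = -4.0783
Step 2: Compute augmented objective.
t*f(x) = 7.42*14.98 = 111.1516
Total = 111.1516 - 4.0783 = 107.0733


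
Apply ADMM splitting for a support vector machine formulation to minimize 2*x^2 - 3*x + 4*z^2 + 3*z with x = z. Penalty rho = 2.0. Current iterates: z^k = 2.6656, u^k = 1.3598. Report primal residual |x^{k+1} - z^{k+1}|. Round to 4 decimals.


ADMM iteration with rho = 2.0, z^k = 2.6656, u^k = 1.3598
Step 1: x-update.
Minimize 2*x^2 - 3*x + (2.0/2)*(x - 2.6656 + 1.3598)^2
FOC: (2*2 + 2.0)*x = 3 + 2.0*(2.6656 - 1.3598)
x^{k+1} = 0.9353
Step 2: z-update.
Minimize 4*z^2 + 3*z + (2.0/2)*(0.9353 - z + 1.3598)^2
FOC: (2*4 + 2.0)*z = -3 + 2.0*(0.9353 + 1.3598)
z^{k+1} = 0.159
Step 3: u-update.
u^{k+1} = 1.3598 + 0.9353 - 0.159 = 2.1361
Step 4: Primal residual = |0.9353 - 0.159| = 0.7763


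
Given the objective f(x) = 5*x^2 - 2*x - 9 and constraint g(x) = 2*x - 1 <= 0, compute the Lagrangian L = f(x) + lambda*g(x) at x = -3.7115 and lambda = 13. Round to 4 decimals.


Step 1: Evaluate f(x).
f(-3.7115) = 5*(-3.7115)^2 - 2*(-3.7115) - 9 = 67.2992
Step 2: Evaluate g(x).
g(-3.7115) = 2*-3.7115 - 1 = -8.423
Step 3: Compute Lagrangian.
L = 67.2992 + 13*-8.423 = -42.1998


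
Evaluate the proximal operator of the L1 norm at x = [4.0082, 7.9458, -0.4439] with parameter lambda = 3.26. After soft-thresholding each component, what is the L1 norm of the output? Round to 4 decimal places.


Soft-thresholding with lambda = 3.26:
prox(4.0082) = sign(4.0082)*max(|4.0082| - 3.26, 0) = 0.7482
prox(7.9458) = sign(7.9458)*max(|7.9458| - 3.26, 0) = 4.6858
prox(-0.4439) = sign(-0.4439)*max(|-0.4439| - 3.26, 0) = 0.0
prox(x) = [0.7482, 4.6858, 0.0]
||prox(x)||_1 = 0.7482 + 4.6858 + 0.0 = 5.434


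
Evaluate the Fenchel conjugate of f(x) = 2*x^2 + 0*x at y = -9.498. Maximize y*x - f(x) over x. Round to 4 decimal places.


f*(y) = sup_x {y*x - a*x^2 - b*x} = sup_x {(y-b)*x - a*x^2}
FOC: (y - b) - 2a*x = 0 => x* = (y - b)/(2a)
x* = (-9.498 - 0)/(2*2) = -2.3745
f*(-9.498) = (y-b)^2/(4a) = (-9.498 - 0)^2/(4*2)
= 90.212/8 = 11.2765


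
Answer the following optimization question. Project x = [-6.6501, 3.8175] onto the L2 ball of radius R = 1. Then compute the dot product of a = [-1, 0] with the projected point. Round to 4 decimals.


Step 1: Compute ||x|| (intermediates to 6 decimals).
||x|| = sqrt((-6.6501)^2 + 3.8175^2) = 7.667929
Step 2: Project.
Since ||x|| > R, scale = R/||x|| = 1/7.667929 = 0.130413, proj(x) = scale * x
proj(x) = [-0.867259, 0.497852]
Step 3: Dot product.
a^T * proj(x) = -1*(-0.867259) + 0*0.497852 = 0.8673


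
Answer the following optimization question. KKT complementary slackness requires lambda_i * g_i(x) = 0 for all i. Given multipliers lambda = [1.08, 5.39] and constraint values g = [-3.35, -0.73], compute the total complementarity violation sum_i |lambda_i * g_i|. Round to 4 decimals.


KKT complementary slackness check:
lambda_1 * g_1 = 1.08 * -3.35 = -3.618
lambda_2 * g_2 = 5.39 * -0.73 = -3.9347
Total violation = 3.618 + 3.9347 = 7.5527


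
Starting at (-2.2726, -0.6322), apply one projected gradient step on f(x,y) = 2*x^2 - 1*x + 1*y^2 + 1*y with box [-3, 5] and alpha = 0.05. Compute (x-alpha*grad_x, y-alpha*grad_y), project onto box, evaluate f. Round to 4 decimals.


Step 1: Compute gradient at (-2.2726, -0.6322).
grad_x = 2*2*-2.2726 - 1 = -10.0904
grad_y = 2*1*-0.6322 + 1 = -0.2644
Step 2: Gradient step.
x_raw = -2.2726 - 0.05*-10.0904 = -1.7681
y_raw = -0.6322 - 0.05*-0.2644 = -0.619
Step 3: Project onto [-3, 5].
x_proj = clip(-1.7681) = -1.7681
y_proj = clip(-0.619) = -0.619
Step 4: Evaluate f.
f(-1.7681, -0.619) = 7.7845


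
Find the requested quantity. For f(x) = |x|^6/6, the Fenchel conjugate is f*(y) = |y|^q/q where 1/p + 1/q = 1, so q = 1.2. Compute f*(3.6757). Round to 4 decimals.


The conjugate exponent q satisfies 1/p + 1/q = 1.
p = 6, so q = 6/(6 - 1) = 1.2
|y|^q = 3.6757^1.2 = 4.7688
f*(3.6757) = 4.7688 / 1.2 = 3.974


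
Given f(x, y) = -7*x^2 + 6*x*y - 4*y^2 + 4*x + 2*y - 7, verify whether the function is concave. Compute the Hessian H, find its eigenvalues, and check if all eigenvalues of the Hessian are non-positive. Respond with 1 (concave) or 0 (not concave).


The Hessian of f(x,y) = -7*x^2 + 6*x*y - 4*y^2 + 4*x + 2*y - 7 is:
H = [[-14, 6], [6, -8]]
Trace = -14 - 8 = -22
Determinant = -14*-8 - (6)^2 = 76
Discriminant = (-22)^2 - 4*76 = 180.0
Eigenvalues: lambda_1 = -17.7082, lambda_2 = -4.2918
The function is concave.

1


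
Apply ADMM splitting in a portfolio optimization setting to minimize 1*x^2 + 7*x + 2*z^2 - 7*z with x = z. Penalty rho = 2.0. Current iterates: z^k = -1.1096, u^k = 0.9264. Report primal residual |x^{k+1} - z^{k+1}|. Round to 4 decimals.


ADMM iteration with rho = 2.0, z^k = -1.1096, u^k = 0.9264
Step 1: x-update.
Minimize 1*x^2 + 7*x + (2.0/2)*(x + 1.1096 + 0.9264)^2
FOC: (2*1 + 2.0)*x = -7 + 2.0*(-1.1096 - 0.9264)
x^{k+1} = -2.768
Step 2: z-update.
Minimize 2*z^2 - 7*z + (2.0/2)*(-2.768 - z + 0.9264)^2
FOC: (2*2 + 2.0)*z = 7 + 2.0*(-2.768 + 0.9264)
z^{k+1} = 0.5528
Step 3: u-update.
u^{k+1} = 0.9264 - 2.768 - 0.5528 = -2.3944
Step 4: Primal residual = |-2.768 - 0.5528| = 3.3208


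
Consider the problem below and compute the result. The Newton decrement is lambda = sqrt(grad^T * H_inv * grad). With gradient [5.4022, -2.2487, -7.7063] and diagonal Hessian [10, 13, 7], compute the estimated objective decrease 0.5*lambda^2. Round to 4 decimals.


Step 1: H is diagonal, so H^(-1) * g = [0.5402, -0.173, -1.1009].
Step 2: g^T H^(-1) g = sum_i g_i^2 / H_ii
  = (5.4022)^2/10 + (-2.2487)^2/13 + (-7.7063)^2/7
  = 2.9184 + 0.389 + 8.4839 = 11.7912
Step 3: Objective decrease = 0.5 * g^T H^(-1) g = 5.8956


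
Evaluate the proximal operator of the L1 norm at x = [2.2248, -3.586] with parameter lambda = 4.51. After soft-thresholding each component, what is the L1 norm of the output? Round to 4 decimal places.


Soft-thresholding with lambda = 4.51:
prox(2.2248) = sign(2.2248)*max(|2.2248| - 4.51, 0) = 0.0
prox(-3.586) = sign(-3.586)*max(|-3.586| - 4.51, 0) = 0.0
prox(x) = [0.0, 0.0]
||prox(x)||_1 = 0.0 + 0.0 = 0.0


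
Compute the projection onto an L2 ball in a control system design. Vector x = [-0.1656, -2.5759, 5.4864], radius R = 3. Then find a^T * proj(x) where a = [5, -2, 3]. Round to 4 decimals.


Step 1: Compute ||x|| (intermediates to 6 decimals).
||x|| = sqrt((-0.1656)^2 + (-2.5759)^2 + 5.4864^2) = 6.063272
Step 2: Project.
Since ||x|| > R, scale = R/||x|| = 3/6.063272 = 0.494782, proj(x) = scale * x
proj(x) = [-0.081936, -1.274509, 2.714572]
Step 3: Dot product.
a^T * proj(x) = 5*(-0.081936) - 2*(-1.274509) + 3*2.714572 = 10.2831


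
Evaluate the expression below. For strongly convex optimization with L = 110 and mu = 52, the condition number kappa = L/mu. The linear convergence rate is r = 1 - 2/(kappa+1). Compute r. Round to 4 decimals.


Step 1: Compute the condition number.
kappa = L/mu = 110/52 = 2.1154
Step 2: Compute the convergence rate.
r = 1 - 2/(kappa + 1) = 1 - 2*mu/(L + mu) = (L - mu)/(L + mu) = 58/162 = 0.358


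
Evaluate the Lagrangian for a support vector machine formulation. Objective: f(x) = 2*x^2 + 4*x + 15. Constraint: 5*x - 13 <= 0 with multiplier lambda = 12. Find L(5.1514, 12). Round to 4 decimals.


Step 1: Evaluate f(x).
f(5.1514) = 2*5.1514^2 + 4*5.1514 + 15 = 88.6794
Step 2: Evaluate g(x).
g(5.1514) = 5*5.1514 - 13 = 12.757
Step 3: Compute Lagrangian.
L = 88.6794 + 12*12.757 = 241.7634


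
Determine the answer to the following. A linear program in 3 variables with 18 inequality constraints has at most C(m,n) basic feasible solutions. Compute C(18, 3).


Each vertex corresponds to some choice of n active constraints out of m, so the number of vertices is at most C(m, n) = m! / (n!(m-n)!).
m = 18, n = 3
Numerator: 18 * 17 * 16
Denominator: 3! = 6
C(18, 3) = 816


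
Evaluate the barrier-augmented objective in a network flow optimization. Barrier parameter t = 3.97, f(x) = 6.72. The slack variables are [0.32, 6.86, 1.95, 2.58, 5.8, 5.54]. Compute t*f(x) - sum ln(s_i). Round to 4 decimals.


Step 1: Compute log-barrier.
ln values: [-1.1394, 1.9257, 0.6678, 0.9478, 1.7579, 1.712]
phi = -(-1.1394 + 1.9257 + 0.6678 + 0.9478 + 1.7579 + 1.712) = -5.8717
Step 2: Compute augmented objective.
t*f(x) = 3.97*6.72 = 26.6784
Total = 26.6784 - 5.8717 = 20.8067


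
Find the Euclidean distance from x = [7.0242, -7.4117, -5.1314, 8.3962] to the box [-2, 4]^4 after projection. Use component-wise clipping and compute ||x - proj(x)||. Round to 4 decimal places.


Project each component onto [-2, 4].
clip(7.0242) = 4.0, clip(-7.4117) = -2.0, clip(-5.1314) = -2.0, clip(8.3962) = 4.0
Projection = [4.0, -2.0, -2.0, 4.0]
Squared diffs: [9.1458, 29.2865, 9.8057, 19.3266]
Distance = sqrt(67.5646) = 8.2198


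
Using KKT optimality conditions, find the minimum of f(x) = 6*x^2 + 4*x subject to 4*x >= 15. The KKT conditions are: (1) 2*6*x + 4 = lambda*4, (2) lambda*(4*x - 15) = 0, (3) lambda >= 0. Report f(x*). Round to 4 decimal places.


Step 1: Try lambda = 0 (constraint inactive).
x_unc = -4/(2*6) = -0.3333
Check: 4*-0.3333 = -1.3332 < 15 -- violated!
Step 2: Constraint must be active: 4*x = 15
x* = 15/4 = 3.75
lambda = (2*6*3.75 + 4)/4 = 12.25
Step 3: Compute optimal value.
f(x*) = 6*3.75^2 + 4*3.75 = 99.375


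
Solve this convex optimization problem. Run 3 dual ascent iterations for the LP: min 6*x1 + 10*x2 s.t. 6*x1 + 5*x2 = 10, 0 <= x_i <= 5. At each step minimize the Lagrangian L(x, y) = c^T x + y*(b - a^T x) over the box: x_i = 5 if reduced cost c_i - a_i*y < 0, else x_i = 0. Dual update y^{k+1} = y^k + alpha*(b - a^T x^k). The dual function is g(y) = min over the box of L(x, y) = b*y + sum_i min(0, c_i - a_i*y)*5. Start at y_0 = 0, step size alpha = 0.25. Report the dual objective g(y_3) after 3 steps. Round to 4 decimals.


Dual ascent for LP: min 6*x1 + 10*x2, 6*x1 + 5*x2 = 10, 0 <= x_i <= 5
Step 1: y^k = 0.0, reduced costs: (6.0, 10.0)
  x^k = (0.0, 0.0), subgradient = b - a^T x = 10.0
  y^{k+1} = 0.0 + 0.25*10.0 = 2.5
Step 2: y^k = 2.5, reduced costs: (-9.0, -2.5)
  x^k = (5.0, 5.0), subgradient = b - a^T x = -45.0
  y^{k+1} = 2.5 + 0.25*-45.0 = -8.75
Step 3: y^k = -8.75, reduced costs: (58.5, 53.75)
  x^k = (0.0, 0.0), subgradient = b - a^T x = 10.0
  y^{k+1} = -8.75 + 0.25*10.0 = -6.25
Dual objective at y_3 = -6.25: reduced costs (43.5, 41.25), box minimizer x = (0.0, 0.0)
g(y_3) = b*y + (c1 - a1*y)*x1 + (c2 - a2*y)*x2 = 10*(-6.25) + 43.5*0.0 + 41.25*0.0 = -62.5 + 0.0 + 0.0 = -62.5


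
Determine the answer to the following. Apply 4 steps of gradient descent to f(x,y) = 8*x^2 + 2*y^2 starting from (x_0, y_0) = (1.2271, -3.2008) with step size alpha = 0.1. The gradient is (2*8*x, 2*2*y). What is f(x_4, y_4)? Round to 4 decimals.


Gradient descent on f(x,y) = 8*x^2 + 2*y^2.
Starting point: (1.2271, -3.2008), alpha = 0.1
Step 1: grad_x = 2*8*1.2271 = 19.6336, grad_y = 2*2*-3.2008 = -12.8032
  x_1 = 1.2271 - 0.1*19.6336 = -0.7363
  y_1 = -3.2008 - 0.1*-12.8032 = -1.9205
Step 2: grad_x = 2*8*-0.7363 = -11.7802, grad_y = 2*2*-1.9205 = -7.6819
  x_2 = -0.7363 - 0.1*-11.7802 = 0.4418
  y_2 = -1.9205 - 0.1*-7.6819 = -1.1523
Step 3: grad_x = 2*8*0.4418 = 7.0681, grad_y = 2*2*-1.1523 = -4.6092
  x_3 = 0.4418 - 0.1*7.0681 = -0.2651
  y_3 = -1.1523 - 0.1*-4.6092 = -0.6914
Step 4: grad_x = 2*8*-0.2651 = -4.2409, grad_y = 2*2*-0.6914 = -2.7655
  x_4 = -0.2651 - 0.1*-4.2409 = 0.159
  y_4 = -0.6914 - 0.1*-2.7655 = -0.4148
f(0.159, -0.4148) = 8*0.159^2 + 2*(-0.4148)^2 = 0.5465


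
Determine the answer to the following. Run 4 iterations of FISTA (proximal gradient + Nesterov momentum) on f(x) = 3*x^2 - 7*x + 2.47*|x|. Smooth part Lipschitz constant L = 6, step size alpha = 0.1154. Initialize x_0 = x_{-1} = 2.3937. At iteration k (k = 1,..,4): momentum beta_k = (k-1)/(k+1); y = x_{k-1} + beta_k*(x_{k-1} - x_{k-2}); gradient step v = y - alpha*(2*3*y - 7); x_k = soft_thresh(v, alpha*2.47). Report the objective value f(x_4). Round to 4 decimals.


FISTA on f(x) = 3*x^2 - 7*x + 2.47*|x|
L = 6, alpha = 0.1154
Iteration 1: beta = 0.0, y = 2.3937 + 0.0*(2.3937 - 2.3937) = 2.3937
  grad(y) = 7.3622, v = y - alpha*grad = 1.5441
  prox(v) = soft_thresh(1.5441, 0.285) = 1.2591
Iteration 2: beta = 0.3333, y = 1.2591 + 0.3333*(1.2591 - 2.3937) = 0.8809
  grad(y) = -1.7149, v = y - alpha*grad = 1.0788
  prox(v) = soft_thresh(1.0788, 0.285) = 0.7937
Iteration 3: beta = 0.5, y = 0.7937 + 0.5*(0.7937 - 1.2591) = 0.561
  grad(y) = -3.6338, v = y - alpha*grad = 0.9804
  prox(v) = soft_thresh(0.9804, 0.285) = 0.6953
Iteration 4: beta = 0.6, y = 0.6953 + 0.6*(0.6953 - 0.7937) = 0.6363
  grad(y) = -3.1821, v = y - alpha*grad = 1.0035
  prox(v) = soft_thresh(1.0035, 0.285) = 0.7185
f(x_4) = 3*0.7185^2 - 7*0.7185 + 2.47*|0.7185| = -1.7061


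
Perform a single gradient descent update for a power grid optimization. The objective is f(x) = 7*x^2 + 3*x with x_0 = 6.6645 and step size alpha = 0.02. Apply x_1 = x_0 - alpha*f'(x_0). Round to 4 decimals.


We compute the gradient at x_0 and apply the update.
f'(x) = 14*x + 3
f'(6.6645) = 14*6.6645 + 3 = 96.303
x_1 = 6.6645 - 0.02*96.303 = 4.7384


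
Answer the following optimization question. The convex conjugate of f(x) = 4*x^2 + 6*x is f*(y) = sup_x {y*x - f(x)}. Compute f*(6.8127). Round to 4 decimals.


f*(y) = sup_x {y*x - a*x^2 - b*x} = sup_x {(y-b)*x - a*x^2}
FOC: (y - b) - 2a*x = 0 => x* = (y - b)/(2a)
x* = (6.8127 - 6)/(2*4) = 0.1016
f*(6.8127) = (y-b)^2/(4a) = (6.8127 - 6)^2/(4*4)
= 0.6605/16 = 0.0413


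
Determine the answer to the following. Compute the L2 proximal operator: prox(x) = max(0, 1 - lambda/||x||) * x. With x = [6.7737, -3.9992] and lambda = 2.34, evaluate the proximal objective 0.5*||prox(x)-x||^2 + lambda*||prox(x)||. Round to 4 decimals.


Step 1: Compute ||x||.
||x|| = 7.8662
Step 2: Compute scaling factor.
scale = max(0, 1 - 2.34/7.8662) = 0.7025
Step 3: prox(x) = [4.7587, -2.8095]
||prox(x)|| = 5.5262
Step 4: Proximal objective.
0.5*||prox-x||^2 = 2.7378
lambda*||prox|| = 12.9313
Total = 15.669


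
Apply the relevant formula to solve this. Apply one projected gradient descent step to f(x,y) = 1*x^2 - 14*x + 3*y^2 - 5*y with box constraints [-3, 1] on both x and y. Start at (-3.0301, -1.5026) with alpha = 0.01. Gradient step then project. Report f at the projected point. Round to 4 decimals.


Step 1: Compute gradient at (-3.0301, -1.5026).
grad_x = 2*1*-3.0301 - 14 = -20.0602
grad_y = 2*3*-1.5026 - 5 = -14.0156
Step 2: Gradient step.
x_raw = -3.0301 - 0.01*-20.0602 = -2.8295
y_raw = -1.5026 - 0.01*-14.0156 = -1.3624
Step 3: Project onto [-3, 1].
x_proj = clip(-2.8295) = -2.8295
y_proj = clip(-1.3624) = -1.3624
Step 4: Evaluate f.
f(-2.8295, -1.3624) = 60.0


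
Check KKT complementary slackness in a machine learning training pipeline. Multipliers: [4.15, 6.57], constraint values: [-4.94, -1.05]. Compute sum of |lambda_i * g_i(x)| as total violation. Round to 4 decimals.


KKT complementary slackness check:
lambda_1 * g_1 = 4.15 * -4.94 = -20.501
lambda_2 * g_2 = 6.57 * -1.05 = -6.8985
Total violation = 20.501 + 6.8985 = 27.3995


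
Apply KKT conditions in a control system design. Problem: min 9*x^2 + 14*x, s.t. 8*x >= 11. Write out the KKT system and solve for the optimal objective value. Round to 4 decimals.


Step 1: Try lambda = 0 (constraint inactive).
x_unc = -14/(2*9) = -0.7778
Check: 8*-0.7778 = -6.2224 < 11 -- violated!
Step 2: Constraint must be active: 8*x = 11
x* = 11/8 = 1.375
lambda = (2*9*1.375 + 14)/8 = 4.8438
Step 3: Compute optimal value.
f(x*) = 9*1.375^2 + 14*1.375 = 36.2656


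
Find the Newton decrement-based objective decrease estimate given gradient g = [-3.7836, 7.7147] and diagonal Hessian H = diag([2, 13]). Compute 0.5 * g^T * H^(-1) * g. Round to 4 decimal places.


Step 1: H is diagonal, so H^(-1) * g = [-1.8918, 0.5934].
Step 2: g^T H^(-1) g = sum_i g_i^2 / H_ii
  = (-3.7836)^2/2 + (7.7147)^2/13
  = 7.1578 + 4.5782 = 11.736
Step 3: Objective decrease = 0.5 * g^T H^(-1) g = 5.868


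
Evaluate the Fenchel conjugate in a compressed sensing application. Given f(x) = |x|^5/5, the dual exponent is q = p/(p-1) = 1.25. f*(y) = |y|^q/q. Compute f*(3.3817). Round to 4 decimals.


The conjugate exponent q satisfies 1/p + 1/q = 1.
p = 5, so q = 5/(5 - 1) = 1.25
|y|^q = 3.3817^1.25 = 4.5858
f*(3.3817) = 4.5858 / 1.25 = 3.6687


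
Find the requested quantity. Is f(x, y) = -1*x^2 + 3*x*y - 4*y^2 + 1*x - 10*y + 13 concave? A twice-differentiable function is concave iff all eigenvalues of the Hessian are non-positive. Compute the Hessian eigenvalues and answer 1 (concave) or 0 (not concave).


The Hessian of f(x,y) = -1*x^2 + 3*x*y - 4*y^2 + 1*x - 10*y + 13 is:
H = [[-2, 3], [3, -8]]
Trace = -2 - 8 = -10
Determinant = -2*-8 - (3)^2 = 7
Discriminant = (-10)^2 - 4*7 = 72.0
Eigenvalues: lambda_1 = -9.2426, lambda_2 = -0.7574
The function is concave.

1


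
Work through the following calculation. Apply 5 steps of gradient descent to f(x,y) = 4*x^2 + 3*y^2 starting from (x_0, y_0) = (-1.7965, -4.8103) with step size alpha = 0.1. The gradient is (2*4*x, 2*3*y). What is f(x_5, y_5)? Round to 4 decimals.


Gradient descent on f(x,y) = 4*x^2 + 3*y^2.
Starting point: (-1.7965, -4.8103), alpha = 0.1
Step 1: grad_x = 2*4*-1.7965 = -14.372, grad_y = 2*3*-4.8103 = -28.8618
  x_1 = -1.7965 - 0.1*-14.372 = -0.3593
  y_1 = -4.8103 - 0.1*-28.8618 = -1.9241
Step 2: grad_x = 2*4*-0.3593 = -2.8744, grad_y = 2*3*-1.9241 = -11.5447
  x_2 = -0.3593 - 0.1*-2.8744 = -0.0719
  y_2 = -1.9241 - 0.1*-11.5447 = -0.7696
Step 3: grad_x = 2*4*-0.0719 = -0.5749, grad_y = 2*3*-0.7696 = -4.6179
  x_3 = -0.0719 - 0.1*-0.5749 = -0.0144
  y_3 = -0.7696 - 0.1*-4.6179 = -0.3079
Step 4: grad_x = 2*4*-0.0144 = -0.115, grad_y = 2*3*-0.3079 = -1.8472
  x_4 = -0.0144 - 0.1*-0.115 = -0.0029
  y_4 = -0.3079 - 0.1*-1.8472 = -0.1231
Step 5: grad_x = 2*4*-0.0029 = -0.023, grad_y = 2*3*-0.1231 = -0.7389
  x_5 = -0.0029 - 0.1*-0.023 = -0.0006
  y_5 = -0.1231 - 0.1*-0.7389 = -0.0493
f(-0.0006, -0.0493) = 4*(-0.0006)^2 + 3*(-0.0493)^2 = 0.0073


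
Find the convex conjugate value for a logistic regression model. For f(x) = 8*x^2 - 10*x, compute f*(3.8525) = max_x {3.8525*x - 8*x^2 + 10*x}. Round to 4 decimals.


f*(y) = sup_x {y*x - a*x^2 - b*x} = sup_x {(y-b)*x - a*x^2}
FOC: (y - b) - 2a*x = 0 => x* = (y - b)/(2a)
x* = (3.8525 + 10)/(2*8) = 0.8658
f*(3.8525) = (y-b)^2/(4a) = (3.8525 + 10)^2/(4*8)
= 191.8918/32 = 5.9966


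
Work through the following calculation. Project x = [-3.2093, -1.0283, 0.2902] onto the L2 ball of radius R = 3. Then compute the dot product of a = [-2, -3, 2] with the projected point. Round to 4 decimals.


Step 1: Compute ||x|| (intermediates to 6 decimals).
||x|| = sqrt((-3.2093)^2 + (-1.0283)^2 + 0.2902^2) = 3.382488
Step 2: Project.
Since ||x|| > R, scale = R/||x|| = 3/3.382488 = 0.886921, proj(x) = scale * x
proj(x) = [-2.846396, -0.912021, 0.257384]
Step 3: Dot product.
a^T * proj(x) = -2*(-2.846396) - 3*(-0.912021) + 2*0.257384 = 8.9436


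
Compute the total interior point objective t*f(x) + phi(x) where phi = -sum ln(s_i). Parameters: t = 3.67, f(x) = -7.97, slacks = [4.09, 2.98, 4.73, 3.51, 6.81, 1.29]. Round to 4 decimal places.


Step 1: Compute log-barrier.
ln values: [1.4085, 1.0919, 1.5539, 1.2556, 1.9184, 0.2546]
phi = -(1.4085 + 1.0919 + 1.5539 + 1.2556 + 1.9184 + 0.2546) = -7.483
Step 2: Compute augmented objective.
t*f(x) = 3.67*-7.97 = -29.2499
Total = -29.2499 - 7.483 = -36.7329


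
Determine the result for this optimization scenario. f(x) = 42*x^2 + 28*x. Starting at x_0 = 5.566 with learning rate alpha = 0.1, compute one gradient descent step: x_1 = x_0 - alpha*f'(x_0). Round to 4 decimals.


We compute the gradient at x_0 and apply the update.
f'(x) = 84*x + 28
f'(5.566) = 84*5.566 + 28 = 495.544
x_1 = 5.566 - 0.1*495.544 = -43.9884


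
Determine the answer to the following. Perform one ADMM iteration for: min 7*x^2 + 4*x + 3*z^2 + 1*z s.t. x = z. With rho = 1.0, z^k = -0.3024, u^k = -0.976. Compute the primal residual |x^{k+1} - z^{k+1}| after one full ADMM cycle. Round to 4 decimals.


ADMM iteration with rho = 1.0, z^k = -0.3024, u^k = -0.976
Step 1: x-update.
Minimize 7*x^2 + 4*x + (1.0/2)*(x + 0.3024 - 0.976)^2
FOC: (2*7 + 1.0)*x = -4 + 1.0*(-0.3024 + 0.976)
x^{k+1} = -0.2218
Step 2: z-update.
Minimize 3*z^2 + 1*z + (1.0/2)*(-0.2218 - z - 0.976)^2
FOC: (2*3 + 1.0)*z = -1 + 1.0*(-0.2218 - 0.976)
z^{k+1} = -0.314
Step 3: u-update.
u^{k+1} = -0.976 - 0.2218 + 0.314 = -0.8838
Step 4: Primal residual = |-0.2218 + 0.314| = 0.0922


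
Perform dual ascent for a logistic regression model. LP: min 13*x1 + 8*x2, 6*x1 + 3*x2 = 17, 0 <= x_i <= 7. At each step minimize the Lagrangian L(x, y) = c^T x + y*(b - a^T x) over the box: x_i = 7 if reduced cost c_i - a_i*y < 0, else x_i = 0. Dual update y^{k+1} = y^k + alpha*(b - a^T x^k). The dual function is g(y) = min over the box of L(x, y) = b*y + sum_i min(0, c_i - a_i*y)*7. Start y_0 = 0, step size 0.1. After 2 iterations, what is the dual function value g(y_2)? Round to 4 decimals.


Dual ascent for LP: min 13*x1 + 8*x2, 6*x1 + 3*x2 = 17, 0 <= x_i <= 7
Step 1: y^k = 0.0, reduced costs: (13.0, 8.0)
  x^k = (0.0, 0.0), subgradient = b - a^T x = 17.0
  y^{k+1} = 0.0 + 0.1*17.0 = 1.7
Step 2: y^k = 1.7, reduced costs: (2.8, 2.9)
  x^k = (0.0, 0.0), subgradient = b - a^T x = 17.0
  y^{k+1} = 1.7 + 0.1*17.0 = 3.4
Dual objective at y_2 = 3.4: reduced costs (-7.4, -2.2), box minimizer x = (7.0, 7.0)
g(y_2) = b*y + (c1 - a1*y)*x1 + (c2 - a2*y)*x2 = 17*3.4 + (-7.4)*7.0 + (-2.2)*7.0 = 57.8 - 51.8 - 15.4 = -9.4


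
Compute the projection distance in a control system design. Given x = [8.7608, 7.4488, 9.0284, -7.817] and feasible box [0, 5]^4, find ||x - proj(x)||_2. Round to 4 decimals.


Project each component onto [0, 5].
clip(8.7608) = 5.0, clip(7.4488) = 5.0, clip(9.0284) = 5.0, clip(-7.817) = 0.0
Projection = [5.0, 5.0, 5.0, 0.0]
Squared diffs: [14.1436, 5.9966, 16.228, 61.1055]
Distance = sqrt(97.4737) = 9.8729
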